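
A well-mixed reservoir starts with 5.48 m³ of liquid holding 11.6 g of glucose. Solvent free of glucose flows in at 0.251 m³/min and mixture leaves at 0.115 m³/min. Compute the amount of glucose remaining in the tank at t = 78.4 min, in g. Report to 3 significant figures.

4.65 g

Let m(t) be the amount of glucose. Volume: V(t) = V₀ + (Q_in − Q_out) t = 5.48 + 0.13600 t; V(78.4) = 16.142 m³.
No glucose enters, so dm/dt = −Q_out · (m/V).
dm/m = −Q_out dt/(V₀ + 0.13600 t); integrating gives ln(m/m₀) = −(Q_out/(Q_in−Q_out)) ln(V/V₀).
m = m₀ (V₀/V)^(Q_out/(Q_in−Q_out)) = 11.6 × (5.48/16.142)^(0.84559) = 4.6528 g.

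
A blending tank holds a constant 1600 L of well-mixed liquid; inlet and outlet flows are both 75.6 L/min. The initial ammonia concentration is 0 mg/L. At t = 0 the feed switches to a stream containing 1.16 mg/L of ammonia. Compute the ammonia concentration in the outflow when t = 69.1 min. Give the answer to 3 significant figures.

Unsteady species balance (constant V, well mixed): V dC/dt = Q(C_in − C).
Time constant τ = V/Q = 1600/75.6 = 21.164 min.
Solution: C(t) = C_in + (C₀ − C_in) e^(−t/τ).
C(69.1) = 1.16 + (0 − 1.16)·e^(−69.1/21.164) = 1.16 + (-1.1600)·0.038198 = 1.1157 mg/L.

1.12 mg/L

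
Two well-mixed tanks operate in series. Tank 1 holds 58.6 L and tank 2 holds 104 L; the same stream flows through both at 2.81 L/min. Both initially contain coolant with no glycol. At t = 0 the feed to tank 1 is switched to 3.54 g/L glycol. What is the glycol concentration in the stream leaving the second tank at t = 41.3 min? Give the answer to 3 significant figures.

1.51 g/L

Time constants: τᵢ = Vᵢ/Q for each well-mixed tank.
τ₁ = 58.6/2.81 = 20.854 min; τ₂ = 104/2.81 = 37.011 min.
Tank 1: C₁ = C_in(1 − e^(−t/τ₁)). Tank 2 (τ₁ ≠ τ₂): C₂ = C_in[1 − (τ₁ e^(−t/τ₁) − τ₂ e^(−t/τ₂))/(τ₁ − τ₂)].
At t = 41.3: e^(−t/τ₁) = 0.13801, e^(−t/τ₂) = 0.32762.
C₂ = 3.54·[1 − (20.854·0.13801 − 37.011·0.32762)/(-16.157)] = 3.54·0.42764 = 1.5138 g/L.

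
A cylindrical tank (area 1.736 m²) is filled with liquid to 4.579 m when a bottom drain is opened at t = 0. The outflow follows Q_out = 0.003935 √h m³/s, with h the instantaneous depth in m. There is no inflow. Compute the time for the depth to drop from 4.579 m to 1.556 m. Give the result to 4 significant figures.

Accumulation of liquid (constant cross-section A): A dh/dt = −0.003935 √h.
This is separable: 2 d(√h)/dt = −0.003935/A, so √h = √h₀ − (0.003935/(2A)) t.
t = 2A(√h₀ − √h)/0.003935 = 2·1.736·(√4.579 − √1.556)/0.003935
  = 3.47200 × (2.13986 − 1.24740) / 0.003935 = 787.454 s.

787.5 s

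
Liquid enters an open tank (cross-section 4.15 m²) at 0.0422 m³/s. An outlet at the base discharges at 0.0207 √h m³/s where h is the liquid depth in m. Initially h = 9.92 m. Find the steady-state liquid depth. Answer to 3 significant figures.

4.16 m

A dh/dt = Q_in − 0.0207 √h. Steady state requires inflow = outflow:
Q_in = 0.0207 √h_ss ⇒ √h_ss = 0.0422/0.0207 = 2.0386.
h_ss = 2.0386² = 4.1561 m. (Since h₀ = 9.92 m > h_ss, the level will fall toward this value.)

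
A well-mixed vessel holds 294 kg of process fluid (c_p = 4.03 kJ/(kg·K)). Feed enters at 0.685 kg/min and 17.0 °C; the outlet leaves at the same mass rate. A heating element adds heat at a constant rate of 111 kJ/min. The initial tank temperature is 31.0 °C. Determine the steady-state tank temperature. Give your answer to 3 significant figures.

57.2 °C

First-law balance (no shaft work): M c_p dT/dt = ṁ c_p (T_in − T) + 111.
At steady state dT/dt = 0 ⇒ T_ss = T_in + Q̇/(ṁ c_p) = 17.0 + 111/(0.685·4.03) = 57.209 °C.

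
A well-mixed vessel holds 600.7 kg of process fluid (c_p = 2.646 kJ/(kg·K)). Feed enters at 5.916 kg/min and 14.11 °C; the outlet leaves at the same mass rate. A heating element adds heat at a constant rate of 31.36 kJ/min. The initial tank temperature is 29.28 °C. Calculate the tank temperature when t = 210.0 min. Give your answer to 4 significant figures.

M c_p dT/dt = ṁ c_p (T_in − T) + Q̇.
τ = M/ṁ = 101.538 min; T_ss = T_in + Q̇/(ṁ c_p) = 14.11 + 31.36/(5.916·2.646) = 16.1134 °C.
This is linear first-order; T(t) = T_ss + (T₀ − T_ss) e^(−t/τ).
T(210.0) = 16.1134 + (13.1666)·e^(−210.0/101.538) = 16.1134 + (13.1666)·0.126415 = 17.7778 °C.

17.78 °C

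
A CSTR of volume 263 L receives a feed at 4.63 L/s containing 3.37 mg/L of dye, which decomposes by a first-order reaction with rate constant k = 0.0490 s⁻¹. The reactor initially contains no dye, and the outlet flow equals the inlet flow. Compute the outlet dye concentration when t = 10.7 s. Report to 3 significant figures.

0.454 mg/L

Accumulation = in − out − consumed: V dC/dt = Q C_in − Q C − k V C.
This is linear with rate a = Q/V + k = 0.066605 s⁻¹.
C_ss = Q C_in/(Q + kV) = 0.89074 mg/L; C(t) = C_ss + (C₀ − C_ss) e^(−a t).
C(10.7) = 0.89074 + (-0.89074)·e^(−0.066605·10.7) = 0.89074 + (-0.89074)·0.49033 = 0.45398 mg/L.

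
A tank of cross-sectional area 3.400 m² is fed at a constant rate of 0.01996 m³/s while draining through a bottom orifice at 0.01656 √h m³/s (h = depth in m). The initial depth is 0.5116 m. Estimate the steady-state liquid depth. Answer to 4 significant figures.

Accumulation of liquid (constant cross-section A): A dh/dt = Q_in − 0.01656 √h. At steady state dh/dt = 0:
Q_in = 0.01656 √h_ss ⇒ √h_ss = 0.01996/0.01656 = 1.20531.
h_ss = 1.20531² = 1.45278 m. (Since h₀ = 0.5116 m < h_ss, the level will rise toward this value.)

1.453 m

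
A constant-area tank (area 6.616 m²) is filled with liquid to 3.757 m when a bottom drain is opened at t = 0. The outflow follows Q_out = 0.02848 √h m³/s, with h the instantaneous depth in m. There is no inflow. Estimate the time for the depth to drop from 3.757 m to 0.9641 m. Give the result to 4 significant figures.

A dh/dt = −Q_out = −0.02848 √h.
Separate and integrate: 2(√h − √h₀) = −(0.02848/A) t.
t = 2A(√h₀ − √h)/0.02848 = 2·6.616·(√3.757 − √0.9641)/0.02848
  = 13.2320 × (1.93830 − 0.981886) / 0.02848 = 444.356 s.

444.4 s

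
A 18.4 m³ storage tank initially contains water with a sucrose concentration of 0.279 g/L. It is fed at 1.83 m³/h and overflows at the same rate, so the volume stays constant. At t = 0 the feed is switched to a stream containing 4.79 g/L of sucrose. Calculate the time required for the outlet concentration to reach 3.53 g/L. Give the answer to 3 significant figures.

12.8 h

Species balance: V dC/dt = Q(C_in − C) ⇒ τ = V/Q = 10.055 h.
C(t) = C_in + (C₀ − C_in) e^(−t/τ). Set C = 3.53 and solve for t:
e^(−t/τ) = (C − C_in)/(C₀ − C_in) = (3.53 − 4.79)/(0.279 − 4.79) = 0.27932
t = −τ ln(…) = 10.055 × 1.2754 = 12.824 h.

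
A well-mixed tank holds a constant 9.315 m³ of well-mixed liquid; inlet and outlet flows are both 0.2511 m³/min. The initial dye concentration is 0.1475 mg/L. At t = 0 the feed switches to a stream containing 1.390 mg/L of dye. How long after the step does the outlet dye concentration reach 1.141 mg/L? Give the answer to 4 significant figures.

Accumulation = in − out for the solute gives V dC/dt = Q(C_in − C), so τ = V/Q = 37.0968 min.
C(t) = C_in + (C₀ − C_in) e^(−t/τ). Set C = 1.141 and solve for t:
e^(−t/τ) = (C − C_in)/(C₀ − C_in) = (1.141 − 1.390)/(0.1475 − 1.390) = 0.200402
t = −τ ln(…) = 37.0968 × 1.60743 = 59.6304 min.

59.63 min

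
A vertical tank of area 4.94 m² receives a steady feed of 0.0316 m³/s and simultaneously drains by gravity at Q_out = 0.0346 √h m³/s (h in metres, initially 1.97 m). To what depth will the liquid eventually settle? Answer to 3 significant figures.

Unsteady balance on liquid volume: A dh/dt = Q_in − 0.0346 √h. At steady state dh/dt = 0:
Q_in = 0.0346 √h_ss ⇒ √h_ss = 0.0316/0.0346 = 0.91329.
h_ss = 0.91329² = 0.83411 m. (Since h₀ = 1.97 m > h_ss, the level will fall toward this value.)

0.834 m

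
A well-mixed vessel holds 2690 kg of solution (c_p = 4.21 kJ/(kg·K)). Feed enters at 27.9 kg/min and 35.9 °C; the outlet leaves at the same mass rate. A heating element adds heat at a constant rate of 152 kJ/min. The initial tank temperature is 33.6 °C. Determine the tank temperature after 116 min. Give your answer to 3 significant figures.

36.1 °C

Unsteady energy balance on the tank contents: M c_p dT/dt = ṁ c_p (T_in − T) + 152.
τ = M/ṁ = 96.416 min; T_ss = T_in + Q̇/(ṁ c_p) = 35.9 + 152/(27.9·4.21) = 37.194 °C.
T approaches T_ss exponentially: T(t) = T_ss + (T₀ − T_ss) e^(−t/τ).
T(116) = 37.194 + (-3.5941)·e^(−116/96.416) = 37.194 + (-3.5941)·0.30026 = 36.115 °C.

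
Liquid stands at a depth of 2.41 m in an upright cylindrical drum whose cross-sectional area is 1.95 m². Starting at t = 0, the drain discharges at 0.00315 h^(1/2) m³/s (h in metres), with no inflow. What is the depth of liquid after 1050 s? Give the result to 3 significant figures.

0.496 m

Volume balance on the tank: A dh/dt = −0.00315 √h.
∫ h^(−1/2) dh = −(0.00315/A) ∫ dt, giving 2√h = 2√h₀ − (0.00315/A) t.
√h = √2.41 − 0.00315·1050/(2·1.95) = 1.5524 − 0.84808 = 0.70434.
h = 0.70434² = 0.49610 m.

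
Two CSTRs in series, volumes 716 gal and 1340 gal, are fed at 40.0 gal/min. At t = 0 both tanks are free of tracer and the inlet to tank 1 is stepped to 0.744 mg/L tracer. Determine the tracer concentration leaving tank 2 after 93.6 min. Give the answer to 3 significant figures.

0.651 mg/L

Each tank obeys Vᵢ dCᵢ/dt = Q(Cᵢ₋₁ − Cᵢ), so τᵢ = Vᵢ/Q.
τ₁ = 716/40.0 = 17.900 min; τ₂ = 1340/40.0 = 33.500 min.
Solving the cascade with C₁(0)=C₂(0)=0 gives C₂(t) = C_in[1 − (τ₁ e^(−t/τ₁) − τ₂ e^(−t/τ₂))/(τ₁ − τ₂)].
At t = 93.6: e^(−t/τ₁) = 0.0053586, e^(−t/τ₂) = 0.061174.
C₂ = 0.744·[1 − (17.900·0.0053586 − 33.500·0.061174)/(-15.600)] = 0.744·0.87478 = 0.65084 mg/L.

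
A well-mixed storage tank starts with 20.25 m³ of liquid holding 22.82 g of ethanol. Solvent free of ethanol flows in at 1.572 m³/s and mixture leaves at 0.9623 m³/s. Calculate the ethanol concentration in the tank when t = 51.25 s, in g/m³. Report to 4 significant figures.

Let m(t) be the amount of ethanol. Volume: V(t) = V₀ + (Q_in − Q_out) t = 20.25 + 0.609700 t; V(51.25) = 51.4971 m³.
Solute balance: dm/dt = 0 − Q_out C = −Q_out m/V(t).
dm/m = −Q_out dt/(V₀ + 0.609700 t); integrating gives ln(m/m₀) = −(Q_out/(Q_in−Q_out)) ln(V/V₀).
m = m₀ (V₀/V)^(Q_out/(Q_in−Q_out)) = 22.82 × (20.25/51.4971)^(1.57832) = 5.23037 g.
C = m/V = 5.23037/51.4971 = 0.101566 g/m³.

0.1016 g/m³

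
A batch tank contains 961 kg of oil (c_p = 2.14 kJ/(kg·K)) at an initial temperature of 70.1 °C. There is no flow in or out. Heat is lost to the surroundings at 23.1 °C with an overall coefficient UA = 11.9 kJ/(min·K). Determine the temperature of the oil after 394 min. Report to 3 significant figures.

Lumped-capacitance energy balance: M c_p dT/dt = UA(T_amb − T).
dT/dt = (T_ss − T)/τ with T_ss = T_amb = 23.100 °C, τ = M c_p/UA = 961·2.14/11.9 = 172.82 min.
T approaches T_ss exponentially: T(t) = T_ss + (T₀ − T_ss) e^(−t/τ).
T(394) = 23.100 + (47.000)·0.10230 = 27.908 °C.

27.9 °C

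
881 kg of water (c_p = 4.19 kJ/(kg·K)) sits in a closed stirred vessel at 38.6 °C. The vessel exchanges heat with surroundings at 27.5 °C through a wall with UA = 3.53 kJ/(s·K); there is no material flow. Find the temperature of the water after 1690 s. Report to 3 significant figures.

Lumped-capacitance energy balance: M c_p dT/dt = UA(T_amb − T).
dT/dt = (T_ss − T)/τ with T_ss = T_amb = 27.500 °C, τ = M c_p/UA = 881·4.19/3.53 = 1045.7 s.
Solution: T(t) = T_ss + (T₀ − T_ss) e^(−t/τ).
T(1690) = 27.500 + (11.100)·0.19867 = 29.705 °C.

29.7 °C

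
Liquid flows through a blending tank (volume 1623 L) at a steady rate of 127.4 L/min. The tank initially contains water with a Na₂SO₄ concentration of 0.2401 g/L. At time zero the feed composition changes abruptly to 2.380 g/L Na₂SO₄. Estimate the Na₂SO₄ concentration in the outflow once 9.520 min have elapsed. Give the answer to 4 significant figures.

Mass balance on the solute (V constant): V dC/dt = Q(C_in − C).
Time constant τ = V/Q = 1623/127.4 = 12.7394 min.
Integrating: C(t) = C_in + (C₀ − C_in) e^(−t/τ).
C(9.520) = 2.380 + (0.2401 − 2.380)·e^(−9.520/12.7394) = 2.380 + (-2.13990)·0.473649 = 1.36644 g/L.

1.366 g/L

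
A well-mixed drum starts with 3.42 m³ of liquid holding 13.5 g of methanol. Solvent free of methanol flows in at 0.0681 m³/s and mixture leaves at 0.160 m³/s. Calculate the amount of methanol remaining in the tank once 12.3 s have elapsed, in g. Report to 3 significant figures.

Total volume: dV/dt = Q_in − Q_out = -0.091900 m³/s, so V(t) = 3.42 − 0.091900 t and V(12.3) = 2.2896 m³.
Species balance (pure solvent in): dm/dt = −Q_out · m/V(t).
Separate: dm/m = −Q_out dt/V(t) ⇒ ln(m/m₀) = −(Q_out/(Q_in−Q_out)) ln(V/V₀).
m = m₀ (V₀/V)^(Q_out/(Q_in−Q_out)) = 13.5 × (3.42/2.2896)^(-1.7410) = 6.7134 g.

6.71 g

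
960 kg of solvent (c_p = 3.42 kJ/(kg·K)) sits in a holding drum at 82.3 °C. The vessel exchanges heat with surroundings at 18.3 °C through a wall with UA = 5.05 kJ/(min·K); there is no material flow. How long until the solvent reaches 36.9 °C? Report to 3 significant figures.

Energy balance: M c_p dT/dt = −UA(T − T_amb).
τ = M c_p/UA = 650.14 min; T_ss = T_amb = 18.300 °C.
T(t) = T_ss + (T₀ − T_ss)e^(−t/τ); set T = 36.9:
t = −τ ln[(T − T_ss)/(T₀ − T_ss)] = −650.14 · ln(0.29062) = 803.39 min.

803 min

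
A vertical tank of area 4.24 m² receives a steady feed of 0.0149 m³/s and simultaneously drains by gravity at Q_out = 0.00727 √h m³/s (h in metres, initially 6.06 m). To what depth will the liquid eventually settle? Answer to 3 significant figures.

Mass balance (ρ constant): A dh/dt = Q_in − 0.00727 √h. At steady state dh/dt = 0:
Q_in = 0.00727 √h_ss ⇒ √h_ss = 0.0149/0.00727 = 2.0495.
h_ss = 2.0495² = 4.2005 m. (Since h₀ = 6.06 m > h_ss, the level will fall toward this value.)

4.20 m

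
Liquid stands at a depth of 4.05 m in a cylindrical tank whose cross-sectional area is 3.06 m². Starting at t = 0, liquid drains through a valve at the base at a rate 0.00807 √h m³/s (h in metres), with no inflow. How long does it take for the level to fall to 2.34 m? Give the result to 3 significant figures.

366 s

A dh/dt = −Q_out = −0.00807 √h.
∫ h^(−1/2) dh = −(0.00807/A) ∫ dt, giving 2√h = 2√h₀ − (0.00807/A) t.
t = 2A(√h₀ − √h)/0.00807 = 2·3.06·(√4.05 − √2.34)/0.00807
  = 6.1200 × (2.0125 − 1.5297) / 0.00807 = 366.10 s.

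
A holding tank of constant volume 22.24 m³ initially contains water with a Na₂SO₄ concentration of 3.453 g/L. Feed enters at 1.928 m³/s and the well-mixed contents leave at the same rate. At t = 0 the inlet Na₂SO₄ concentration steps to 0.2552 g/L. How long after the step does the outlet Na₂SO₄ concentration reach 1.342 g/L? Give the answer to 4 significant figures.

Unsteady species balance (constant V, well mixed): V dC/dt = Q(C_in − C), so τ = V/Q = 11.5353 s.
C(t) = C_in + (C₀ − C_in) e^(−t/τ). Set C = 1.342 and solve for t:
e^(−t/τ) = (C − C_in)/(C₀ − C_in) = (1.342 − 0.2552)/(3.453 − 0.2552) = 0.339859
t = −τ ln(…) = 11.5353 × 1.07923 = 12.4492 s.

12.45 s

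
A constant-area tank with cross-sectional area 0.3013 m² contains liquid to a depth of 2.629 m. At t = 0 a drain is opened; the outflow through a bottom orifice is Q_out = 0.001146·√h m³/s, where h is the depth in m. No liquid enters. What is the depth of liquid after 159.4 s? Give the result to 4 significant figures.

With no inflow, A dh/dt = −0.001146 √h.
Separate and integrate: 2(√h − √h₀) = −(0.001146/A) t.
√h = √2.629 − 0.001146·159.4/(2·0.3013) = 1.62142 − 0.303140 = 1.31828.
h = 1.31828² = 1.73786 m.

1.738 m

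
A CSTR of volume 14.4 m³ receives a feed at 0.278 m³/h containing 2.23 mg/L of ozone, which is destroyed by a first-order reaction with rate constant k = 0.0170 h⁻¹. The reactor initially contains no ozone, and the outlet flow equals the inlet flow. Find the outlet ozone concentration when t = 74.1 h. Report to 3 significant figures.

V dC/dt = Q(C_in − C) − k V C.
dC/dt = (Q/V) C_in − (Q/V + k) C; effective rate a = Q/V + k = 0.019306 + 0.0170 = 0.036306 h⁻¹.
C_ss = Q C_in/(Q + kV) = 1.1858 mg/L; C(t) = C_ss + (C₀ − C_ss) e^(−a t).
C(74.1) = 1.1858 + (-1.1858)·e^(−0.036306·74.1) = 1.1858 + (-1.1858)·0.067865 = 1.1053 mg/L.

1.11 mg/L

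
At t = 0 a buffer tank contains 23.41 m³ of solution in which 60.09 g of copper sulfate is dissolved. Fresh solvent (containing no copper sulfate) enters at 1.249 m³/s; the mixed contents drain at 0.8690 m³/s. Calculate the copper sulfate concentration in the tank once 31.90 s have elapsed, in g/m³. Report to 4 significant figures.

Total volume: dV/dt = Q_in − Q_out = 0.380000 m³/s, so V(t) = 23.41 + 0.380000 t and V(31.90) = 35.5320 m³.
Solute balance: dm/dt = 0 − Q_out C = −Q_out m/V(t).
Separate: dm/m = −Q_out dt/V(t) ⇒ ln(m/m₀) = −(Q_out/(Q_in−Q_out)) ln(V/V₀).
m = m₀ (V₀/V)^(Q_out/(Q_in−Q_out)) = 60.09 × (23.41/35.5320)^(2.28684) = 23.1411 g.
C = m/V = 23.1411/35.5320 = 0.651276 g/m³.

0.6513 g/m³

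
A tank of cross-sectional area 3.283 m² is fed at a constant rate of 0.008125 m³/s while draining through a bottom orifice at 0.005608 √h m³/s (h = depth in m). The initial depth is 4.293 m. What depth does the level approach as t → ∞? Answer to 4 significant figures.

Level balance: A dh/dt = 0.008125 − 0.005608 √h. Setting dh/dt = 0:
Q_in = 0.005608 √h_ss ⇒ √h_ss = 0.008125/0.005608 = 1.44882.
h_ss = 1.44882² = 2.09909 m. (Since h₀ = 4.293 m > h_ss, the level will fall toward this value.)

2.099 m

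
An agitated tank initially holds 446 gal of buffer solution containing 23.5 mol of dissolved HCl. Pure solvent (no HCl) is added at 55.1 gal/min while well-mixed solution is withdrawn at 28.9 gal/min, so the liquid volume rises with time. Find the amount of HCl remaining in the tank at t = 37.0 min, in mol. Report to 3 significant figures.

6.57 mol

Total volume: dV/dt = Q_in − Q_out = 26.200 gal/min, so V(t) = 446 + 26.200 t and V(37.0) = 1415.4 gal.
Solute balance: dm/dt = 0 − Q_out C = −Q_out m/V(t).
dm/m = −Q_out dt/(V₀ + 26.200 t); integrating gives ln(m/m₀) = −(Q_out/(Q_in−Q_out)) ln(V/V₀).
m = m₀ (V₀/V)^(Q_out/(Q_in−Q_out)) = 23.5 × (446/1415.4)^(1.1031) = 6.5741 mol.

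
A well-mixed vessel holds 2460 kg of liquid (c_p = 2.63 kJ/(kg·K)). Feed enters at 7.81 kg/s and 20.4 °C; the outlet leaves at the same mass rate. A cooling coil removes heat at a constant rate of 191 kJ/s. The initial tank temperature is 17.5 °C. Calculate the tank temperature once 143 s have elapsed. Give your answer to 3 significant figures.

Unsteady energy balance on the tank contents: M c_p dT/dt = ṁ c_p (T_in − T) − 191.
Rearrange: dT/dt = (T_ss − T)/τ with τ = M/ṁ = 314.98 s and T_ss = T_in − Q̇/(ṁ c_p) = 11.101 °C.
This is linear first-order; T(t) = T_ss + (T₀ − T_ss) e^(−t/τ).
T(143) = 11.101 + (6.3988)·e^(−143/314.98) = 11.101 + (6.3988)·0.63509 = 15.165 °C.

15.2 °C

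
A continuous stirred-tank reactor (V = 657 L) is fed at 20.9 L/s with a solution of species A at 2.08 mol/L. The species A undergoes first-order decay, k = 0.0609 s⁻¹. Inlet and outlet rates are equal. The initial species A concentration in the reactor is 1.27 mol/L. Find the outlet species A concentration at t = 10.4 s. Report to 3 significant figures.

0.926 mol/L

V dC/dt = Q(C_in − C) − k V C.
This is linear with rate a = Q/V + k = 0.092711 s⁻¹.
C_ss = Q C_in/(Q + kV) = 0.71369 mol/L; C(t) = C_ss + (C₀ − C_ss) e^(−a t).
C(10.4) = 0.71369 + (0.55631)·e^(−0.092711·10.4) = 0.71369 + (0.55631)·0.38129 = 0.92581 mol/L.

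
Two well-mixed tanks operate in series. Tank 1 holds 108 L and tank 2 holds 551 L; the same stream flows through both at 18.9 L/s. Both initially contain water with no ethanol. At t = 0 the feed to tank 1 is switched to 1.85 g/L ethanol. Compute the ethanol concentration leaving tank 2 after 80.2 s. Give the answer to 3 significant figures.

1.70 g/L

Each tank obeys Vᵢ dCᵢ/dt = Q(Cᵢ₋₁ − Cᵢ), so τᵢ = Vᵢ/Q.
τ₁ = 108/18.9 = 5.7143 s; τ₂ = 551/18.9 = 29.153 s.
Tank 1: C₁ = C_in(1 − e^(−t/τ₁)). Tank 2 (τ₁ ≠ τ₂): C₂ = C_in[1 − (τ₁ e^(−t/τ₁) − τ₂ e^(−t/τ₂))/(τ₁ − τ₂)].
At t = 80.2: e^(−t/τ₁) = 8.0293e-07, e^(−t/τ₂) = 0.063866.
C₂ = 1.85·[1 − (5.7143·8.0293e-07 − 29.153·0.063866)/(-23.439)] = 1.85·0.92056 = 1.7030 g/L.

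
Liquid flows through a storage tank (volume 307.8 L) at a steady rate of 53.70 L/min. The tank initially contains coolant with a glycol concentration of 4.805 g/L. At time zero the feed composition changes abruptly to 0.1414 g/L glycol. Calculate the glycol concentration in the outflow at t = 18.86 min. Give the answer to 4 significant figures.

0.3151 g/L

Accumulation = in − out for the solute gives V dC/dt = Q(C_in − C).
So dC/dt = (C_in − C)/τ with τ = V/Q = 307.8/53.70 = 5.73184 min.
C approaches C_in exponentially: C(t) = C_in + (C₀ − C_in) e^(−t/τ).
C(18.86) = 0.1414 + (4.805 − 0.1414)·e^(−18.86/5.73184) = 0.1414 + (4.66360)·0.0372393 = 0.315069 g/L.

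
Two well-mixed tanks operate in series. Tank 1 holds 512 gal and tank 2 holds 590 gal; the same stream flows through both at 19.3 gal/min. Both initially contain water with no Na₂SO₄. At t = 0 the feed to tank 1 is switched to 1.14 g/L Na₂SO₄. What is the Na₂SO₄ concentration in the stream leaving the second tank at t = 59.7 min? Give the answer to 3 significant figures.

Species balance on tank i: dCᵢ/dt = (Cᵢ₋₁ − Cᵢ)/τᵢ with τᵢ = Vᵢ/Q.
τ₁ = 512/19.3 = 26.528 min; τ₂ = 590/19.3 = 30.570 min.
Tank 1: C₁ = C_in(1 − e^(−t/τ₁)). Tank 2 (τ₁ ≠ τ₂): C₂ = C_in[1 − (τ₁ e^(−t/τ₁) − τ₂ e^(−t/τ₂))/(τ₁ − τ₂)].
At t = 59.7: e^(−t/τ₁) = 0.10536, e^(−t/τ₂) = 0.14186.
C₂ = 1.14·[1 − (26.528·0.10536 − 30.570·0.14186)/(-4.0415)] = 1.14·0.61851 = 0.70510 g/L.

0.705 g/L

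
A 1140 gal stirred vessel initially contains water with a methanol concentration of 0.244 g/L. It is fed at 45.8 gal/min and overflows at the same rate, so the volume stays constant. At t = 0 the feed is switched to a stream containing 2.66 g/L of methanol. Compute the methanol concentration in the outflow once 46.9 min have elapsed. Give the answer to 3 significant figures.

2.29 g/L

Unsteady species balance (constant V, well mixed): V dC/dt = Q(C_in − C).
Rewrite as dC/dt + C/τ = C_in/τ, τ = V/Q = 24.891 min.
C approaches C_in exponentially: C(t) = C_in + (C₀ − C_in) e^(−t/τ).
C(46.9) = 2.66 + (0.244 − 2.66)·e^(−46.9/24.891) = 2.66 + (-2.4160)·0.15195 = 2.2929 g/L.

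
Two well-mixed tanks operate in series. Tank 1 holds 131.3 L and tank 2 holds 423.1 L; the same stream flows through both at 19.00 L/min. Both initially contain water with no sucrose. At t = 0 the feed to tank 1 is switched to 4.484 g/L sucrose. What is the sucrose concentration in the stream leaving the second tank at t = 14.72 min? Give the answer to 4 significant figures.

1.367 g/L

Each tank obeys Vᵢ dCᵢ/dt = Q(Cᵢ₋₁ − Cᵢ), so τᵢ = Vᵢ/Q.
τ₁ = 131.3/19.00 = 6.91053 min; τ₂ = 423.1/19.00 = 22.2684 min.
Solving the cascade with C₁(0)=C₂(0)=0 gives C₂(t) = C_in[1 − (τ₁ e^(−t/τ₁) − τ₂ e^(−t/τ₂))/(τ₁ − τ₂)].
At t = 14.72: e^(−t/τ₁) = 0.118827, e^(−t/τ₂) = 0.516321.
C₂ = 4.484·[1 − (6.91053·0.118827 − 22.2684·0.516321)/(-15.3579)] = 4.484·0.304820 = 1.36681 g/L.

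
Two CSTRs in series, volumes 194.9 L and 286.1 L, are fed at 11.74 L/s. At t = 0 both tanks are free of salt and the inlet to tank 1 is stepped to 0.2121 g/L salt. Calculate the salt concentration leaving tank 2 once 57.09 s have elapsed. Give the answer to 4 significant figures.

Species balance on tank i: dCᵢ/dt = (Cᵢ₋₁ − Cᵢ)/τᵢ with τᵢ = Vᵢ/Q.
τ₁ = 194.9/11.74 = 16.6014 s; τ₂ = 286.1/11.74 = 24.3697 s.
Solving the cascade with C₁(0)=C₂(0)=0 gives C₂(t) = C_in[1 − (τ₁ e^(−t/τ₁) − τ₂ e^(−t/τ₂))/(τ₁ − τ₂)].
At t = 57.09: e^(−t/τ₁) = 0.0321008, e^(−t/τ₂) = 0.0960712.
C₂ = 0.2121·[1 − (16.6014·0.0321008 − 24.3697·0.0960712)/(-7.76831)] = 0.2121·0.767220 = 0.162727 g/L.

0.1627 g/L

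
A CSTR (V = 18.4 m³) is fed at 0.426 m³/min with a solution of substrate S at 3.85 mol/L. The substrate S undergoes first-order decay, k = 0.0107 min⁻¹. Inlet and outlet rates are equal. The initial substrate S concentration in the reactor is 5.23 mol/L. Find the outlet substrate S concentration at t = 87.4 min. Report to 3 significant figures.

2.77 mol/L

Species balance: V dC/dt = Q C_in − Q C − k V C.
dC/dt = (Q/V) C_in − (Q/V + k) C; effective rate a = Q/V + k = 0.023152 + 0.0107 = 0.033852 min⁻¹.
C_ss = Q C_in/(Q + kV) = 2.6331 mol/L; C(t) = C_ss + (C₀ − C_ss) e^(−a t).
C(87.4) = 2.6331 + (2.5969)·e^(−0.033852·87.4) = 2.6331 + (2.5969)·0.051887 = 2.7678 mol/L.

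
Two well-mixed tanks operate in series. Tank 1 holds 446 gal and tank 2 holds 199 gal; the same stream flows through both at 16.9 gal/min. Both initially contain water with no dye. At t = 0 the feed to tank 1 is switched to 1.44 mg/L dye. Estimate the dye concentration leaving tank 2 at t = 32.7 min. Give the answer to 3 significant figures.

0.759 mg/L

Time constants: τᵢ = Vᵢ/Q for each well-mixed tank.
τ₁ = 446/16.9 = 26.391 min; τ₂ = 199/16.9 = 11.775 min.
Tank 1: C₁ = C_in(1 − e^(−t/τ₁)). Tank 2 (τ₁ ≠ τ₂): C₂ = C_in[1 − (τ₁ e^(−t/τ₁) − τ₂ e^(−t/τ₂))/(τ₁ − τ₂)].
At t = 32.7: e^(−t/τ₁) = 0.28965, e^(−t/τ₂) = 0.062223.
C₂ = 1.44·[1 − (26.391·0.28965 − 11.775·0.062223)/(14.615)] = 1.44·0.52712 = 0.75905 mg/L.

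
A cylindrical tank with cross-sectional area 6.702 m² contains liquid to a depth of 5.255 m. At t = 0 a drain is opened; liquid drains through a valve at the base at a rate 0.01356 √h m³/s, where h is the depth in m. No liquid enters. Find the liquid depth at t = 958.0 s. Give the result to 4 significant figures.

1.751 m

A dh/dt = −Q_out = −0.01356 √h.
Separate and integrate: 2(√h − √h₀) = −(0.01356/A) t.
√h = √5.255 − 0.01356·958.0/(2·6.702) = 2.29238 − 0.969150 = 1.32323.
h = 1.32323² = 1.75094 m.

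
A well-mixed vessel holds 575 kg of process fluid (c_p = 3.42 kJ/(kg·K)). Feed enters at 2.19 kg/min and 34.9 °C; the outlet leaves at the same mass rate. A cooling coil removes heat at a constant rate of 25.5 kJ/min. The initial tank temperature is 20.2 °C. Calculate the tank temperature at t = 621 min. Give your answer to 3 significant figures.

30.4 °C

M c_p dT/dt = ṁ c_p (T_in − T) − Q̇.
τ = M/ṁ = 262.56 min; T_ss = T_in − Q̇/(ṁ c_p) = 34.9 − 25.5/(2.19·3.42) = 31.495 °C.
Integrating: T(t) = T_ss + (T₀ − T_ss) e^(−t/τ).
T(621) = 31.495 + (-11.295)·e^(−621/262.56) = 31.495 + (-11.295)·0.093931 = 30.434 °C.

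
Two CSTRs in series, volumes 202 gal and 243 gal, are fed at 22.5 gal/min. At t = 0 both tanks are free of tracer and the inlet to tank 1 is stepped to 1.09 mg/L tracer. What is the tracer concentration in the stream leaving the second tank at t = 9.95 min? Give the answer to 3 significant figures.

Each tank obeys Vᵢ dCᵢ/dt = Q(Cᵢ₋₁ − Cᵢ), so τᵢ = Vᵢ/Q.
τ₁ = 202/22.5 = 8.9778 min; τ₂ = 243/22.5 = 10.800 min.
Solving the cascade with C₁(0)=C₂(0)=0 gives C₂(t) = C_in[1 − (τ₁ e^(−t/τ₁) − τ₂ e^(−t/τ₂))/(τ₁ − τ₂)].
At t = 9.95: e^(−t/τ₁) = 0.33012, e^(−t/τ₂) = 0.39800.
C₂ = 1.09·[1 − (8.9778·0.33012 − 10.800·0.39800)/(-1.8222)] = 1.09·0.26756 = 0.29164 mg/L.

0.292 mg/L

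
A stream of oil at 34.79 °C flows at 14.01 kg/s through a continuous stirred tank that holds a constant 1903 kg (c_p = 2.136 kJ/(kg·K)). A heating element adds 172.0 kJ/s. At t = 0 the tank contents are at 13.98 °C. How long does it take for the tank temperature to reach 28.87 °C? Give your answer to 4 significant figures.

111.7 s

M c_p dT/dt = ṁ c_p (T_in − T) + Q̇.
τ = M/ṁ = 135.832 s; T_ss = T_in + Q̇/(ṁ c_p) = 40.5376 °C.
T(t) = T_ss + (T₀ − T_ss) e^(−t/τ). Set T = 28.87:
e^(−t/τ) = (28.87 − 40.5376)/(13.98 − 40.5376) = 0.439333
t = −135.832 · ln(0.439333) = 111.721 s.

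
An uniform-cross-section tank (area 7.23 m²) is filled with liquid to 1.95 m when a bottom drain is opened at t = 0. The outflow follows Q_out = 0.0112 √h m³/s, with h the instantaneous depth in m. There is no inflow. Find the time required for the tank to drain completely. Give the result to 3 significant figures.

With no inflow, A dh/dt = −0.0112 √h.
∫ h^(−1/2) dh = −(0.0112/A) ∫ dt, giving 2√h = 2√h₀ − (0.0112/A) t.
Tank is empty when √h = 0: t_empty = 2A√h₀/0.0112.
t_empty = 2·7.23·√1.95/0.0112 = 14.460·1.3964/0.0112 = 1802.9 s.

1800 s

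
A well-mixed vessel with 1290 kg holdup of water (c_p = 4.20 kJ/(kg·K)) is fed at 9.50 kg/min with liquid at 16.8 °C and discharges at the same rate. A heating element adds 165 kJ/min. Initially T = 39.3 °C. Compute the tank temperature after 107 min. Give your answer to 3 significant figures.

M c_p dT/dt = ṁ c_p (T_in − T) + Q̇.
τ = M/ṁ = 135.79 min; T_ss = T_in + Q̇/(ṁ c_p) = 16.8 + 165/(9.50·4.20) = 20.935 °C.
T approaches T_ss exponentially: T(t) = T_ss + (T₀ − T_ss) e^(−t/τ).
T(107) = 20.935 + (18.365)·e^(−107/135.79) = 20.935 + (18.365)·0.45476 = 29.287 °C.

29.3 °C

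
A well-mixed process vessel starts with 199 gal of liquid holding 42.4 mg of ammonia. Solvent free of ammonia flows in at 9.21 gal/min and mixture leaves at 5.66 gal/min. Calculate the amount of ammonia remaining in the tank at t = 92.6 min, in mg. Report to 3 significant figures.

8.95 mg

Let m(t) be the amount of ammonia. Volume: V(t) = V₀ + (Q_in − Q_out) t = 199 + 3.5500 t; V(92.6) = 527.73 gal.
No ammonia enters, so dm/dt = −Q_out · (m/V).
Separate: dm/m = −Q_out dt/V(t) ⇒ ln(m/m₀) = −(Q_out/(Q_in−Q_out)) ln(V/V₀).
m = m₀ (V₀/V)^(Q_out/(Q_in−Q_out)) = 42.4 × (199/527.73)^(1.5944) = 8.9548 mg.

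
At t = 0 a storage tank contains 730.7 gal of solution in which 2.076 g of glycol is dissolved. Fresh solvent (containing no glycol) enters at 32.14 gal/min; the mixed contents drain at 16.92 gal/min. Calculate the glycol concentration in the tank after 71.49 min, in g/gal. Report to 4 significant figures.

0.0004142 g/gal

Total volume: dV/dt = Q_in − Q_out = 15.2200 gal/min, so V(t) = 730.7 + 15.2200 t and V(71.49) = 1818.78 gal.
Solute balance: dm/dt = 0 − Q_out C = −Q_out m/V(t).
dm/m = −Q_out dt/(V₀ + 15.2200 t); integrating gives ln(m/m₀) = −(Q_out/(Q_in−Q_out)) ln(V/V₀).
m = m₀ (V₀/V)^(Q_out/(Q_in−Q_out)) = 2.076 × (730.7/1818.78)^(1.11170) = 0.753271 g.
C = m/V = 0.753271/1818.78 = 0.000414163 g/gal.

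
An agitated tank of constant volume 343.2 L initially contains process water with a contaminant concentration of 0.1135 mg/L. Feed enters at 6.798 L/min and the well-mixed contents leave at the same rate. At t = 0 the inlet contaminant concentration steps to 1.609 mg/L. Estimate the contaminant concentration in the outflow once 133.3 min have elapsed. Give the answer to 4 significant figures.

Unsteady species balance (constant V, well mixed): V dC/dt = Q(C_in − C).
Time constant τ = V/Q = 343.2/6.798 = 50.4854 min.
Solution: C(t) = C_in + (C₀ − C_in) e^(−t/τ).
C(133.3) = 1.609 + (0.1135 − 1.609)·e^(−133.3/50.4854) = 1.609 + (-1.49550)·0.0713352 = 1.50232 mg/L.

1.502 mg/L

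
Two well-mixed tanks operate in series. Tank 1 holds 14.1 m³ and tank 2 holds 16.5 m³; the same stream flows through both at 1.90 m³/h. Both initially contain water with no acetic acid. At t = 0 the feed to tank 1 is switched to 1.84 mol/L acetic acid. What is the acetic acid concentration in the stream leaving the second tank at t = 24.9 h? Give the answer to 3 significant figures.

1.50 mol/L

Time constants: τᵢ = Vᵢ/Q for each well-mixed tank.
τ₁ = 14.1/1.90 = 7.4211 h; τ₂ = 16.5/1.90 = 8.6842 h.
Solving the cascade with C₁(0)=C₂(0)=0 gives C₂(t) = C_in[1 − (τ₁ e^(−t/τ₁) − τ₂ e^(−t/τ₂))/(τ₁ − τ₂)].
At t = 24.9: e^(−t/τ₁) = 0.034898, e^(−t/τ₂) = 0.056854.
C₂ = 1.84·[1 − (7.4211·0.034898 − 8.6842·0.056854)/(-1.2632)] = 1.84·0.81416 = 1.4980 mol/L.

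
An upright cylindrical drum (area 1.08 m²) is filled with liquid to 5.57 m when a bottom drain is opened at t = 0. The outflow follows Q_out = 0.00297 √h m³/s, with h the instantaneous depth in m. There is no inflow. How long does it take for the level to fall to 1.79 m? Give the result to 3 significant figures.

Mass balance (ρ constant): A dh/dt = −0.00297 √h.
This is separable: 2 d(√h)/dt = −0.00297/A, so √h = √h₀ − (0.00297/(2A)) t.
t = 2A(√h₀ − √h)/0.00297 = 2·1.08·(√5.57 − √1.79)/0.00297
  = 2.1600 × (2.3601 − 1.3379) / 0.00297 = 743.40 s.

743 s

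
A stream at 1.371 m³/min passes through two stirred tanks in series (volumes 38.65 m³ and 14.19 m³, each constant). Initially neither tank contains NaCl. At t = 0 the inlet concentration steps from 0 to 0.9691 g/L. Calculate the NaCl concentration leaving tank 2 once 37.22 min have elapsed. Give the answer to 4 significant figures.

Species balance on tank i: dCᵢ/dt = (Cᵢ₋₁ − Cᵢ)/τᵢ with τᵢ = Vᵢ/Q.
τ₁ = 38.65/1.371 = 28.1911 min; τ₂ = 14.19/1.371 = 10.3501 min.
Solving the cascade with C₁(0)=C₂(0)=0 gives C₂(t) = C_in[1 − (τ₁ e^(−t/τ₁) − τ₂ e^(−t/τ₂))/(τ₁ − τ₂)].
At t = 37.22: e^(−t/τ₁) = 0.267062, e^(−t/τ₂) = 0.0274306.
C₂ = 0.9691·[1 − (28.1911·0.267062 − 10.3501·0.0274306)/(17.8410)] = 0.9691·0.593921 = 0.575568 g/L.

0.5756 g/L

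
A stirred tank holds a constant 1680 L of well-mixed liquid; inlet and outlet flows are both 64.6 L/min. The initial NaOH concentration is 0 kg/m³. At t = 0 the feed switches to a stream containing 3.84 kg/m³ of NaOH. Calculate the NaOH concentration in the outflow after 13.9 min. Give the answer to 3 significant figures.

Mass balance on the solute (V constant): V dC/dt = Q(C_in − C).
So dC/dt = (C_in − C)/τ with τ = V/Q = 1680/64.6 = 26.006 min.
This is linear first-order; C(t) = C_in + (C₀ − C_in) e^(−t/τ).
C(13.9) = 3.84 + (0 − 3.84)·e^(−13.9/26.006) = 3.84 + (-3.8400)·0.58597 = 1.5899 kg/m³.

1.59 kg/m³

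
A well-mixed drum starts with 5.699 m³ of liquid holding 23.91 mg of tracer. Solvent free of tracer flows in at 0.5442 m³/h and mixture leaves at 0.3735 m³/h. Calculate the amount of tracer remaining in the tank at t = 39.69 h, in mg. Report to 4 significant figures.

Let m(t) be the amount of tracer. Volume: V(t) = V₀ + (Q_in − Q_out) t = 5.699 + 0.170700 t; V(39.69) = 12.4741 m³.
No tracer enters, so dm/dt = −Q_out · (m/V).
Separate: dm/m = −Q_out dt/V(t) ⇒ ln(m/m₀) = −(Q_out/(Q_in−Q_out)) ln(V/V₀).
m = m₀ (V₀/V)^(Q_out/(Q_in−Q_out)) = 23.91 × (5.699/12.4741)^(2.18805) = 4.30708 mg.

4.307 mg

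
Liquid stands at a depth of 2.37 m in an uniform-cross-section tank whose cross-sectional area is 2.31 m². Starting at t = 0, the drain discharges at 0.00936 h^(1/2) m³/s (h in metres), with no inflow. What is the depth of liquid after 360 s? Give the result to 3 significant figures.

Volume balance on the tank: A dh/dt = −0.00936 √h.
∫ h^(−1/2) dh = −(0.00936/A) ∫ dt, giving 2√h = 2√h₀ − (0.00936/A) t.
√h = √2.37 − 0.00936·360/(2·2.31) = 1.5395 − 0.72935 = 0.81013.
h = 0.81013² = 0.65631 m.

0.656 m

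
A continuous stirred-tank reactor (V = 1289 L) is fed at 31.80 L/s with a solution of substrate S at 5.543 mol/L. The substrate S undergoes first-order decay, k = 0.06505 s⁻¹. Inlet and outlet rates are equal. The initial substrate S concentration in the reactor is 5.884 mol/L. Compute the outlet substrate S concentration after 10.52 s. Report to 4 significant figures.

3.221 mol/L

Species balance: V dC/dt = Q C_in − Q C − k V C.
dC/dt = (Q/V) C_in − (Q/V + k) C; effective rate a = Q/V + k = 0.0246703 + 0.06505 = 0.0897203 s⁻¹.
C_ss = Q C_in/(Q + kV) = 1.52415 mol/L; C(t) = C_ss + (C₀ − C_ss) e^(−a t).
C(10.52) = 1.52415 + (4.35985)·e^(−0.0897203·10.52) = 1.52415 + (4.35985)·0.389124 = 3.22067 mol/L.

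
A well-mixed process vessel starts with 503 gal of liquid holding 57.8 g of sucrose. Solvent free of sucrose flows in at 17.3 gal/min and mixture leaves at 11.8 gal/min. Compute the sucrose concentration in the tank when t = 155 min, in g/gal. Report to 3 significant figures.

0.00508 g/gal

Total volume: dV/dt = Q_in − Q_out = 5.5000 gal/min, so V(t) = 503 + 5.5000 t and V(155) = 1355.5 gal.
No sucrose enters, so dm/dt = −Q_out · (m/V).
Separate: dm/m = −Q_out dt/V(t) ⇒ ln(m/m₀) = −(Q_out/(Q_in−Q_out)) ln(V/V₀).
m = m₀ (V₀/V)^(Q_out/(Q_in−Q_out)) = 57.8 × (503/1355.5)^(2.1455) = 6.8904 g.
C = m/V = 6.8904/1355.5 = 0.0050833 g/gal.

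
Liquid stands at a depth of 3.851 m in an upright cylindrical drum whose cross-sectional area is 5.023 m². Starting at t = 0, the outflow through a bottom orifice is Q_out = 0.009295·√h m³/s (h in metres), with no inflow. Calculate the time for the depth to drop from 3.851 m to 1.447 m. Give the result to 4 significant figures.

820.8 s

A dh/dt = −Q_out = −0.009295 √h.
This is separable: 2 d(√h)/dt = −0.009295/A, so √h = √h₀ − (0.009295/(2A)) t.
t = 2A(√h₀ − √h)/0.009295 = 2·5.023·(√3.851 − √1.447)/0.009295
  = 10.0460 × (1.96240 − 1.20291) / 0.009295 = 820.847 s.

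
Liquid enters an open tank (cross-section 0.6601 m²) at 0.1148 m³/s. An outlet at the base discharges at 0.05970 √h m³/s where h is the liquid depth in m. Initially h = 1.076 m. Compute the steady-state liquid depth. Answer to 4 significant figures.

3.698 m

A dh/dt = Q_in − 0.05970 √h. Steady state requires inflow = outflow:
Q_in = 0.05970 √h_ss ⇒ √h_ss = 0.1148/0.05970 = 1.92295.
h_ss = 1.92295² = 3.69773 m. (Since h₀ = 1.076 m < h_ss, the level will rise toward this value.)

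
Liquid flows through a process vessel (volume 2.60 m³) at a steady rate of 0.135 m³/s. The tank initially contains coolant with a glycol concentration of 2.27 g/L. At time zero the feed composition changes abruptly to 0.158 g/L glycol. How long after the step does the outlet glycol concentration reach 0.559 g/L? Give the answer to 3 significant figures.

Species balance: V dC/dt = Q(C_in − C) ⇒ τ = V/Q = 19.259 s.
C(t) = C_in + (C₀ − C_in) e^(−t/τ). Set C = 0.559 and solve for t:
e^(−t/τ) = (C − C_in)/(C₀ − C_in) = (0.559 − 0.158)/(2.27 − 0.158) = 0.18987
t = −τ ln(…) = 19.259 × 1.6614 = 31.998 s.

32.0 s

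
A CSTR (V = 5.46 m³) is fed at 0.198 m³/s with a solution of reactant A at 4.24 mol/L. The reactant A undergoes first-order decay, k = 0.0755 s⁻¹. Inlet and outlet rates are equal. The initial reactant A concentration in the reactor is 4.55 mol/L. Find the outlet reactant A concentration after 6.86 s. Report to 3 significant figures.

Accumulation = in − out − consumed: V dC/dt = Q C_in − Q C − k V C.
dC/dt = (Q/V) C_in − (Q/V + k) C; effective rate a = Q/V + k = 0.036264 + 0.0755 = 0.11176 s⁻¹.
C_ss = Q C_in/(Q + kV) = 1.3757 mol/L; C(t) = C_ss + (C₀ − C_ss) e^(−a t).
C(6.86) = 1.3757 + (3.1743)·e^(−0.11176·6.86) = 1.3757 + (3.1743)·0.46454 = 2.8503 mol/L.

2.85 mol/L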